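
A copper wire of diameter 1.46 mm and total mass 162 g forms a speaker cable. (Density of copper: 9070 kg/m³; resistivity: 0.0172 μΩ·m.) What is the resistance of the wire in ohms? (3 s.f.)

ρ = 0.0172 μΩ·m = 1.72×10^-8 Ω·m
A = π(d/2)² = π(7.3000e-04 m)² = 1.6742e-06 m²
L = m/(density·A) = 0.162/(9070×1.6742e-06) = 10.67 m
R = ρL/A = (1.72×10^-8)(10.67)/(1.6742e-06) = 0.110 Ω

0.110 Ω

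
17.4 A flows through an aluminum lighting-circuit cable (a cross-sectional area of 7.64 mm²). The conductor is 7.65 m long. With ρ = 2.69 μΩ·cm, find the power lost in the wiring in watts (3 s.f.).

8.15 W

ρ = 2.69 μΩ·cm = 2.69×10^-8 Ω·m
A = 7.64 mm² = 7.640e-06 m²
R = ρL/A = (2.69×10^-8)(7.65)/(7.640e-06) = 0.02694 Ω
P = I²R = (17.4)² × 0.02694 = 8.15 W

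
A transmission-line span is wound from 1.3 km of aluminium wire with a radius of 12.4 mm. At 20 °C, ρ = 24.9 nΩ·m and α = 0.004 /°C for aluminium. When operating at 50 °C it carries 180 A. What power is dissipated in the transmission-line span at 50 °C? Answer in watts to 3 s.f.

ρ = 24.9 nΩ·m = 2.49×10^-8 Ω·m
A = πr² = π(1.2400e-02 m)² = 4.831e-04 m²
R₍20₎ = ρL/A = (2.49×10^-8)(1300)/(4.831e-04) = 0.06701 Ω
R₍50₎ = R₍20₎(1 + αΔT) = 0.06701 × (1 + 0.004×30) = 0.07505 Ω
P = I²R = (180)² × 0.07505 = 2430 W

2430 W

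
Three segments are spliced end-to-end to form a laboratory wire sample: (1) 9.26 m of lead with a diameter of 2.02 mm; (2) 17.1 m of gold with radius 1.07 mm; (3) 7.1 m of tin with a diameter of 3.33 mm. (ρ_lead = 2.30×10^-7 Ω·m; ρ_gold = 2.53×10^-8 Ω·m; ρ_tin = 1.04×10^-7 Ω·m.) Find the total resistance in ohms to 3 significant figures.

Seg 1: A = π(d/2)² = π(1.0100e-03 m)² = 3.205e-06 m²
R_1 = (2.30×10^-7)(9.26)/(3.205e-06) = 0.6646 Ω
Seg 2: A = πr² = π(1.0700e-03 m)² = 3.597e-06 m²
R_2 = (2.53×10^-8)(17.1)/(3.597e-06) = 0.1203 Ω
Seg 3: A = π(d/2)² = π(1.6650e-03 m)² = 8.709e-06 m²
R_3 = (1.04×10^-7)(7.1)/(8.709e-06) = 0.08478 Ω
R_total = R_1 + R_2 + R_3 = 0.870 Ω

0.870 Ω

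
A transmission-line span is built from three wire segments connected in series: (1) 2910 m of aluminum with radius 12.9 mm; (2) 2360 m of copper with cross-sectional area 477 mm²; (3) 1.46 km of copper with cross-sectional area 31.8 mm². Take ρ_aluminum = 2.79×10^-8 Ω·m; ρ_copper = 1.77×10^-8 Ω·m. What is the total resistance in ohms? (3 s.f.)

1.06 Ω

Seg 1: A = πr² = π(1.2900e-02 m)² = 5.228e-04 m²
R_1 = (2.79×10^-8)(2910)/(5.228e-04) = 0.1553 Ω
Seg 2: A = 477 mm² = 4.770e-04 m²
R_2 = (1.77×10^-8)(2360)/(4.770e-04) = 0.08757 Ω
Seg 3: A = 31.8 mm² = 3.180e-05 m²
R_3 = (1.77×10^-8)(1460)/(3.180e-05) = 0.8126 Ω
R_total = R_1 + R_2 + R_3 = 1.06 Ω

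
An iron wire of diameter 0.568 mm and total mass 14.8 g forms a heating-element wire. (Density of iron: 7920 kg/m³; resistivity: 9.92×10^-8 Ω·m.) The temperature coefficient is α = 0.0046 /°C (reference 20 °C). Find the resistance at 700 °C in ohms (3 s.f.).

A = π(d/2)² = π(2.8400e-04 m)² = 2.5339e-07 m²
L = m/(density·A) = 0.0148/(7920×2.5339e-07) = 7.375 m
R = ρL/A = (9.92×10^-8)(7.375)/(2.5339e-07) = 2.887 Ω
R(700 °C) = 2.887 × (1 + 0.0046×680) = 11.9 Ω

11.9 Ω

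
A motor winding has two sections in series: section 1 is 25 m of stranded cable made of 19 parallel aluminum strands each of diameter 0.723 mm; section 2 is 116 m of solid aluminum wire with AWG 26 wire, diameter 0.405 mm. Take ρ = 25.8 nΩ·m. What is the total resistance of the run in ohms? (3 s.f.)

ρ = 25.8 nΩ·m = 2.58×10^-8 Ω·m
Section 1: A_strand = π(3.6150e-04)² = 4.106e-07 m²; R₁ = ρL/(N·A_s) = (2.58×10^-8)(25)/(19×4.106e-07) = 0.08269 Ω
Section 2: A = π(0.405/2 mm)² = π(2.0250e-04 m)² = 1.288e-07 m²
R₂ = (2.58×10^-8)(116)/(1.288e-07) = 23.23 Ω
R = R₁ + R₂ = 23.3 Ω

23.3 Ω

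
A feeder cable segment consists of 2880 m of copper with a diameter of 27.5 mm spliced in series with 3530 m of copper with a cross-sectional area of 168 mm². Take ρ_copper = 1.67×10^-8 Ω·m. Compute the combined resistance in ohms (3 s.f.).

0.432 Ω

Segment 1: A = π(d/2)² = π(1.3750e-02 m)² = 5.940e-04 m²
R₁ = ρL/A = (1.67×10^-8)(2880)/(5.940e-04) = 0.08098 Ω
Segment 2: A = 168 mm² = 1.680e-04 m²
R₂ = (1.67×10^-8)(3530)/(1.680e-04) = 0.3509 Ω
R = R₁ + R₂ = 0.432 Ω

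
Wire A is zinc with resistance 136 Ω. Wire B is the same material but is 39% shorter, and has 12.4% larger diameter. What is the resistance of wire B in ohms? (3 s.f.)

65.7 Ω

R ∝ L/d², so R_B/R_A = (1 − 39/100) × (1 + 12.4/100)⁻²
= 0.61 × 0.7915 = 0.4828
R_B = 0.4828 × 136 = 65.7 Ω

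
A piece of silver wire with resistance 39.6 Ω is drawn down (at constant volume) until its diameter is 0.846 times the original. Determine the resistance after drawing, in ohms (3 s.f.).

77.3 Ω

Volume constant ⇒ L' = L/r² with r = 0.846. R' = ρL'/A' = ρ(L/r²)/(πr²d₀²/4) = R/r⁴.
R' = 1.952 × 39.6 = 77.3 Ω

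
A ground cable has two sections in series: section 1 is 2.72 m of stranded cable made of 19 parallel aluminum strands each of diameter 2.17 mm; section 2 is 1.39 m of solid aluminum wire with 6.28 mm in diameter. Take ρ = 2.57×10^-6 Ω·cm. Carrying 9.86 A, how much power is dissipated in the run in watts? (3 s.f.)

ρ = 2.57×10^-6 Ω·cm = 2.57×10^-8 Ω·m
Section 1: A_strand = π(1.0850e-03)² = 3.698e-06 m²; R₁ = ρL/(N·A_s) = (2.57×10^-8)(2.72)/(19×3.698e-06) = 9.948×10^-4 Ω
Section 2: A = π(d/2)² = π(3.1400e-03 m)² = 3.097e-05 m²
R₂ = (2.57×10^-8)(1.39)/(3.097e-05) = 0.001153 Ω
R = R₁ + R₂ = 0.002148 Ω
P = I²R = (9.86)² × 0.002148 = 0.209 W

0.209 W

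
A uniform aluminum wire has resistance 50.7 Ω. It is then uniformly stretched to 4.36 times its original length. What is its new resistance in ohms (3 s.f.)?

Volume constant ⇒ A' = A/k with k = 4.36. R' = ρ(kL)/(A/k) = k²R.
R' = 19.01 × 50.7 = 964 Ω

964 Ω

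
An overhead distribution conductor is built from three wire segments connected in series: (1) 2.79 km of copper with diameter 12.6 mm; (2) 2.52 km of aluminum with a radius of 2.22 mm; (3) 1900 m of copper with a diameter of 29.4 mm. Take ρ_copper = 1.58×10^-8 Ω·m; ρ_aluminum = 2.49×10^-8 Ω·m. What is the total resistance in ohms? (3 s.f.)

Seg 1: A = π(d/2)² = π(6.3000e-03 m)² = 1.247e-04 m²
R_1 = (1.58×10^-8)(2790)/(1.247e-04) = 0.3535 Ω
Seg 2: A = πr² = π(2.2200e-03 m)² = 1.548e-05 m²
R_2 = (2.49×10^-8)(2520)/(1.548e-05) = 4.053 Ω
Seg 3: A = π(d/2)² = π(1.4700e-02 m)² = 6.789e-04 m²
R_3 = (1.58×10^-8)(1900)/(6.789e-04) = 0.04422 Ω
R_total = R_1 + R_2 + R_3 = 4.45 Ω

4.45 Ω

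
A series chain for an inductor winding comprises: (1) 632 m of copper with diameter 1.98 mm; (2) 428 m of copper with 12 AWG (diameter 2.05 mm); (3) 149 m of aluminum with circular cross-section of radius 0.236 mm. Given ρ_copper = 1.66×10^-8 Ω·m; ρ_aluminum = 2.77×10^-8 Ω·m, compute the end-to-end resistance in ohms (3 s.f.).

Seg 1: A = π(d/2)² = π(9.9000e-04 m)² = 3.079e-06 m²
R_1 = (1.66×10^-8)(632)/(3.079e-06) = 3.407 Ω
Seg 2: A = π(2.05/2 mm)² = π(1.0250e-03 m)² = 3.301e-06 m²
R_2 = (1.66×10^-8)(428)/(3.301e-06) = 2.153 Ω
Seg 3: A = πr² = π(2.3600e-04 m)² = 1.750e-07 m²
R_3 = (2.77×10^-8)(149)/(1.750e-07) = 23.59 Ω
R_total = R_1 + R_2 + R_3 = 29.1 Ω

29.1 Ω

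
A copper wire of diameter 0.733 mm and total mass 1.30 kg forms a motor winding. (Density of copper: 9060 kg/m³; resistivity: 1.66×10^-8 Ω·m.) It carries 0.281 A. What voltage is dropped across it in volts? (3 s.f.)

3.76 V

A = π(d/2)² = π(3.6650e-04 m)² = 4.2199e-07 m²
L = m/(density·A) = 1.3/(9060×4.2199e-07) = 340 m
R = ρL/A = (1.66×10^-8)(340)/(4.2199e-07) = 13.38 Ω
V = IR = 0.281 × 13.38 = 3.76 V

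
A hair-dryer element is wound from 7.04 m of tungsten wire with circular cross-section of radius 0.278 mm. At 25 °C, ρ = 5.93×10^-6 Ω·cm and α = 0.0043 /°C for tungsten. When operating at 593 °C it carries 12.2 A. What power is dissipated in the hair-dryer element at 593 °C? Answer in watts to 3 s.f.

881 W

ρ = 5.93×10^-6 Ω·cm = 5.93×10^-8 Ω·m
A = πr² = π(2.7800e-04 m)² = 2.428e-07 m²
R₍25₎ = ρL/A = (5.93×10^-8)(7.04)/(2.428e-07) = 1.719 Ω
R₍593₎ = R₍25₎(1 + αΔT) = 1.719 × (1 + 0.0043×568) = 5.919 Ω
P = I²R = (12.2)² × 5.919 = 881 W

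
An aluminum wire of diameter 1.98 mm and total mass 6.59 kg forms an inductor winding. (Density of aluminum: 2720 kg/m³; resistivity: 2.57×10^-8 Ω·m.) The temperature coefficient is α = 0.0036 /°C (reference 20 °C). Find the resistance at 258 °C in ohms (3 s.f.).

A = π(d/2)² = π(9.9000e-04 m)² = 3.0791e-06 m²
L = m/(density·A) = 6.59/(2720×3.0791e-06) = 786.9 m
R = ρL/A = (2.57×10^-8)(786.9)/(3.0791e-06) = 6.568 Ω
R(258 °C) = 6.568 × (1 + 0.0036×238) = 12.2 Ω

12.2 Ω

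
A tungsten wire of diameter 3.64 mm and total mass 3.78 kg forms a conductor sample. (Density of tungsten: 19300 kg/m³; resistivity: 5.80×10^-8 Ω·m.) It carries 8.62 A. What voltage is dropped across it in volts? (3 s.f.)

0.904 V

A = π(d/2)² = π(1.8200e-03 m)² = 1.0406e-05 m²
L = m/(density·A) = 3.78/(19300×1.0406e-05) = 18.82 m
R = ρL/A = (5.80×10^-8)(18.82)/(1.0406e-05) = 0.1049 Ω
V = IR = 8.62 × 0.1049 = 0.904 V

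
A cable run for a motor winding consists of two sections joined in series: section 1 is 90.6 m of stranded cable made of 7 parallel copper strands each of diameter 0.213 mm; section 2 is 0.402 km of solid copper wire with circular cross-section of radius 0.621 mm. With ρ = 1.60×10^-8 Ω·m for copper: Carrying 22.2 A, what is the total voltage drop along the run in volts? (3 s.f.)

247 V

Section 1: A_strand = π(1.0650e-04)² = 3.563e-08 m²; R₁ = ρL/(N·A_s) = (1.60×10^-8)(90.6)/(7×3.563e-08) = 5.812 Ω
Section 2: A = πr² = π(6.2100e-04 m)² = 1.212e-06 m²
R₂ = (1.60×10^-8)(402)/(1.212e-06) = 5.309 Ω
R = R₁ + R₂ = 11.12 Ω
V = IR = 22.2 × 11.12 = 247 V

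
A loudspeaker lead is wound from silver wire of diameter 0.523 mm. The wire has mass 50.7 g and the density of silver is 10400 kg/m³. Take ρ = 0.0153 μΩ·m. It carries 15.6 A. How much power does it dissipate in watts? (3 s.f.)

ρ = 0.0153 μΩ·m = 1.53×10^-8 Ω·m
A = π(d/2)² = π(2.6150e-04 m)² = 2.1483e-07 m²
L = m/(density·A) = 0.0507/(10400×2.1483e-07) = 22.69 m
R = ρL/A = (1.53×10^-8)(22.69)/(2.1483e-07) = 1.616 Ω
P = I²R = (15.6)² × 1.616 = 393 W

393 W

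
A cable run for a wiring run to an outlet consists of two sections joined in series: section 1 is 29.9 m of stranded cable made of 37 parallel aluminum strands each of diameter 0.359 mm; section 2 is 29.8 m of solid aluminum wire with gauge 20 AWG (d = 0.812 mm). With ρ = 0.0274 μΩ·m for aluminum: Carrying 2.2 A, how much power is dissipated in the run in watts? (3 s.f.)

8.69 W

ρ = 0.0274 μΩ·m = 2.74×10^-8 Ω·m
Section 1: A_strand = π(1.7950e-04)² = 1.012e-07 m²; R₁ = ρL/(N·A_s) = (2.74×10^-8)(29.9)/(37×1.012e-07) = 0.2187 Ω
Section 2: A = π(0.812/2 mm)² = π(4.0600e-04 m)² = 5.178e-07 m²
R₂ = (2.74×10^-8)(29.8)/(5.178e-07) = 1.577 Ω
R = R₁ + R₂ = 1.796 Ω
P = I²R = (2.2)² × 1.796 = 8.69 W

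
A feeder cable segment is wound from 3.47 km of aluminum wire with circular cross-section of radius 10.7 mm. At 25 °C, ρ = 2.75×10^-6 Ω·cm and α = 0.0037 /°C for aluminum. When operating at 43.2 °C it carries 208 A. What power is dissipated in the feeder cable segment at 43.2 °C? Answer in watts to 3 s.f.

12300 W

ρ = 2.75×10^-6 Ω·cm = 2.75×10^-8 Ω·m
A = πr² = π(1.0700e-02 m)² = 3.597e-04 m²
R₍25₎ = ρL/A = (2.75×10^-8)(3470)/(3.597e-04) = 0.2653 Ω
R₍43.2₎ = R₍25₎(1 + αΔT) = 0.2653 × (1 + 0.0037×18.2) = 0.2832 Ω
P = I²R = (208)² × 0.2832 = 12300 W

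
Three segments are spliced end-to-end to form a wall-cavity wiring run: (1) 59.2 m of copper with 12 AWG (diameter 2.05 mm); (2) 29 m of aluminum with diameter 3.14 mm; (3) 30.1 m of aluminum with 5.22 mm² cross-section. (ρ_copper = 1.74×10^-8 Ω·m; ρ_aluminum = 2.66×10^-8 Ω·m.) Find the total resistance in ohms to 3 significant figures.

Seg 1: A = π(2.05/2 mm)² = π(1.0250e-03 m)² = 3.301e-06 m²
R_1 = (1.74×10^-8)(59.2)/(3.301e-06) = 0.3121 Ω
Seg 2: A = π(d/2)² = π(1.5700e-03 m)² = 7.744e-06 m²
R_2 = (2.66×10^-8)(29)/(7.744e-06) = 0.09962 Ω
Seg 3: A = 5.22 mm² = 5.220e-06 m²
R_3 = (2.66×10^-8)(30.1)/(5.220e-06) = 0.1534 Ω
R_total = R_1 + R_2 + R_3 = 0.565 Ω

0.565 Ω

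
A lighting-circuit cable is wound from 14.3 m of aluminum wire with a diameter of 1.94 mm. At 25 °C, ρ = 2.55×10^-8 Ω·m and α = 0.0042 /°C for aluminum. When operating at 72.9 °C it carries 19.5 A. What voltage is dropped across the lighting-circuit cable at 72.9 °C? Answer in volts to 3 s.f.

2.89 V

A = π(d/2)² = π(9.7000e-04 m)² = 2.956e-06 m²
R₍25₎ = ρL/A = (2.55×10^-8)(14.3)/(2.956e-06) = 0.1234 Ω
R₍72.9₎ = R₍25₎(1 + αΔT) = 0.1234 × (1 + 0.0042×47.9) = 0.1482 Ω
V = IR = 19.5 × 0.1482 = 2.89 V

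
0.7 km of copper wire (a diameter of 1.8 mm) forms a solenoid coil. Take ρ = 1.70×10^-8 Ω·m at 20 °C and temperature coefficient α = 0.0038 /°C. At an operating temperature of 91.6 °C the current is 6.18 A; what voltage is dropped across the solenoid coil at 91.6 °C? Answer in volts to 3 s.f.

36.8 V

A = π(d/2)² = π(9.0000e-04 m)² = 2.545e-06 m²
R₍20₎ = ρL/A = (1.70×10^-8)(700)/(2.545e-06) = 4.676 Ω
R₍91.6₎ = R₍20₎(1 + αΔT) = 4.676 × (1 + 0.0038×71.6) = 5.949 Ω
V = IR = 6.18 × 5.949 = 36.8 V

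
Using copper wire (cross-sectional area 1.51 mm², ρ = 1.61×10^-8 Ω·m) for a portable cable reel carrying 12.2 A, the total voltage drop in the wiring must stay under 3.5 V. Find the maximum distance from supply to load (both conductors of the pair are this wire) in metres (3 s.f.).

A = 1.51 mm² = 1.510e-06 m²
L_max = V_max·A/(2·ρI) = (3.5)(1.510e-06)/(2×1.61×10^-8×12.2) = 13.5 m

13.5 m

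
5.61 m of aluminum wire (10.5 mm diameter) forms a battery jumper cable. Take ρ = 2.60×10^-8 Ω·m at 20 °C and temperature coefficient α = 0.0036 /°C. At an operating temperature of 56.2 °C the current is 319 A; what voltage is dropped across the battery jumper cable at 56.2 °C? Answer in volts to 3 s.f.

A = π(d/2)² = π(5.2500e-03 m)² = 8.659e-05 m²
R₍20₎ = ρL/A = (2.60×10^-8)(5.61)/(8.659e-05) = 0.001684 Ω
R₍56.2₎ = R₍20₎(1 + αΔT) = 0.001684 × (1 + 0.0036×36.2) = 0.001904 Ω
V = IR = 319 × 0.001904 = 0.607 V

0.607 V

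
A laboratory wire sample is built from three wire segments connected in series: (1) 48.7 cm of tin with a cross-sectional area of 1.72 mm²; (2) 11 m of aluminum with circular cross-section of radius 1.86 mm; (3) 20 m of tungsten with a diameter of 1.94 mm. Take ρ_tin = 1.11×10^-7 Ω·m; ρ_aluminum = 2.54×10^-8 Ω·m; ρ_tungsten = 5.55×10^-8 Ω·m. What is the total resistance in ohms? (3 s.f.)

0.433 Ω

Seg 1: A = 1.72 mm² = 1.720e-06 m²
R_1 = (1.11×10^-7)(0.487)/(1.720e-06) = 0.03143 Ω
Seg 2: A = πr² = π(1.8600e-03 m)² = 1.087e-05 m²
R_2 = (2.54×10^-8)(11)/(1.087e-05) = 0.02571 Ω
Seg 3: A = π(d/2)² = π(9.7000e-04 m)² = 2.956e-06 m²
R_3 = (5.55×10^-8)(20)/(2.956e-06) = 0.3755 Ω
R_total = R_1 + R_2 + R_3 = 0.433 Ω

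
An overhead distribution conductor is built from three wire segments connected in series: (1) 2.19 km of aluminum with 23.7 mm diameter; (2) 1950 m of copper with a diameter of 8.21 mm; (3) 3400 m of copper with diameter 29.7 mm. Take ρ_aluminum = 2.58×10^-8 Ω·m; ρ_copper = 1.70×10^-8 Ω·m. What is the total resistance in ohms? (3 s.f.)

Seg 1: A = π(d/2)² = π(1.1850e-02 m)² = 4.412e-04 m²
R_1 = (2.58×10^-8)(2190)/(4.412e-04) = 0.1281 Ω
Seg 2: A = π(d/2)² = π(4.1050e-03 m)² = 5.294e-05 m²
R_2 = (1.70×10^-8)(1950)/(5.294e-05) = 0.6262 Ω
Seg 3: A = π(d/2)² = π(1.4850e-02 m)² = 6.928e-04 m²
R_3 = (1.70×10^-8)(3400)/(6.928e-04) = 0.08343 Ω
R_total = R_1 + R_2 + R_3 = 0.838 Ω

0.838 Ω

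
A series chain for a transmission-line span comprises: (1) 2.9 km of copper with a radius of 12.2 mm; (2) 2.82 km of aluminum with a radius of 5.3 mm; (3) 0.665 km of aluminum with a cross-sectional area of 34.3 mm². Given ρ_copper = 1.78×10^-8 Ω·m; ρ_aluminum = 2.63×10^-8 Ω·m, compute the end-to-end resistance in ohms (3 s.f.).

Seg 1: A = πr² = π(1.2200e-02 m)² = 4.676e-04 m²
R_1 = (1.78×10^-8)(2900)/(4.676e-04) = 0.1104 Ω
Seg 2: A = πr² = π(5.3000e-03 m)² = 8.825e-05 m²
R_2 = (2.63×10^-8)(2820)/(8.825e-05) = 0.8404 Ω
Seg 3: A = 34.3 mm² = 3.430e-05 m²
R_3 = (2.63×10^-8)(665)/(3.430e-05) = 0.5099 Ω
R_total = R_1 + R_2 + R_3 = 1.46 Ω

1.46 Ω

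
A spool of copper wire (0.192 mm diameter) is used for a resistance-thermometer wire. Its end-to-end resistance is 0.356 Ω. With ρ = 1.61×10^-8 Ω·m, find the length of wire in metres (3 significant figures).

A = π(d/2)² = π(9.6000e-05 m)² = 2.895e-08 m²
L = RA/ρ = (0.356)(2.895e-08)/(1.61×10^-8) = 0.640 m

0.640 m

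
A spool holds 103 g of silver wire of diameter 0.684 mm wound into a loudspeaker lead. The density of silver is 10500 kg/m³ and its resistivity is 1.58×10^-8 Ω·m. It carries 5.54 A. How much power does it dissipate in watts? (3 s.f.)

A = π(d/2)² = π(3.4200e-04 m)² = 3.6745e-07 m²
L = m/(density·A) = 0.103/(10500×3.6745e-07) = 26.7 m
R = ρL/A = (1.58×10^-8)(26.7)/(3.6745e-07) = 1.148 Ω
P = I²R = (5.54)² × 1.148 = 35.2 W

35.2 W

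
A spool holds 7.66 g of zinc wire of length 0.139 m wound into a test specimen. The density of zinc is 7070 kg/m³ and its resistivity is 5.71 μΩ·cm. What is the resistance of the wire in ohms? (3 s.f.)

ρ = 5.71 μΩ·cm = 5.71×10^-8 Ω·m
A = m/(density·L) = 0.00766/(7070×0.139) = 7.7946e-06 m²
R = ρL/A = (5.71×10^-8)(0.139)/(7.7946e-06) = 0.00102 Ω

0.00102 Ω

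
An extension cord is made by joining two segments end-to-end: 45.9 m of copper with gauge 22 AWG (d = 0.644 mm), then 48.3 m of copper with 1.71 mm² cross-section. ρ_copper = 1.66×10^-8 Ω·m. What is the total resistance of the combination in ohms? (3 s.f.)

2.81 Ω

Segment 1: A = π(0.644/2 mm)² = π(3.2200e-04 m)² = 3.257e-07 m²
R₁ = ρL/A = (1.66×10^-8)(45.9)/(3.257e-07) = 2.339 Ω
Segment 2: A = 1.71 mm² = 1.710e-06 m²
R₂ = (1.66×10^-8)(48.3)/(1.710e-06) = 0.4689 Ω
R = R₁ + R₂ = 2.81 Ω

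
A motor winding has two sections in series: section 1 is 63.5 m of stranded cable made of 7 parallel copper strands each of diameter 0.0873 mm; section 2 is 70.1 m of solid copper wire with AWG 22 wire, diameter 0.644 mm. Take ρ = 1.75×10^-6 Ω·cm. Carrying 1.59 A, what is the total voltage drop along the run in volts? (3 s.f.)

ρ = 1.75×10^-6 Ω·cm = 1.75×10^-8 Ω·m
Section 1: A_strand = π(4.3650e-05)² = 5.986e-09 m²; R₁ = ρL/(N·A_s) = (1.75×10^-8)(63.5)/(7×5.986e-09) = 26.52 Ω
Section 2: A = π(0.644/2 mm)² = π(3.2200e-04 m)² = 3.257e-07 m²
R₂ = (1.75×10^-8)(70.1)/(3.257e-07) = 3.766 Ω
R = R₁ + R₂ = 30.29 Ω
V = IR = 1.59 × 30.29 = 48.2 V

48.2 V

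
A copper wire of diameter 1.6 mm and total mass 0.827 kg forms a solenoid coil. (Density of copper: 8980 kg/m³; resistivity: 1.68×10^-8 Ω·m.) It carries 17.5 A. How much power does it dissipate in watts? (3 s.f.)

A = π(d/2)² = π(8.0000e-04 m)² = 2.0106e-06 m²
L = m/(density·A) = 0.827/(8980×2.0106e-06) = 45.8 m
R = ρL/A = (1.68×10^-8)(45.8)/(2.0106e-06) = 0.3827 Ω
P = I²R = (17.5)² × 0.3827 = 117 W

117 W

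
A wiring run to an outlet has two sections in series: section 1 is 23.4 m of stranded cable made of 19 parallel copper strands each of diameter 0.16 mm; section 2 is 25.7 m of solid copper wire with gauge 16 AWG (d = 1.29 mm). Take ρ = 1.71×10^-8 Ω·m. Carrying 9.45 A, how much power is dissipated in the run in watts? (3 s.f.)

Section 1: A_strand = π(8.0000e-05)² = 2.011e-08 m²; R₁ = ρL/(N·A_s) = (1.71×10^-8)(23.4)/(19×2.011e-08) = 1.047 Ω
Section 2: A = π(1.29/2 mm)² = π(6.4500e-04 m)² = 1.307e-06 m²
R₂ = (1.71×10^-8)(25.7)/(1.307e-06) = 0.3362 Ω
R = R₁ + R₂ = 1.384 Ω
P = I²R = (9.45)² × 1.384 = 124 W

124 W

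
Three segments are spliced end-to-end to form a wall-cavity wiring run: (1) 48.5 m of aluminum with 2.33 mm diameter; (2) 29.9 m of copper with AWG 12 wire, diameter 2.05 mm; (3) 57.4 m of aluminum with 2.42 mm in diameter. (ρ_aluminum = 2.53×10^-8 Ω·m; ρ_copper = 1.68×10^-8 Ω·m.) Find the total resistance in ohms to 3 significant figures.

0.756 Ω

Seg 1: A = π(d/2)² = π(1.1650e-03 m)² = 4.264e-06 m²
R_1 = (2.53×10^-8)(48.5)/(4.264e-06) = 0.2878 Ω
Seg 2: A = π(2.05/2 mm)² = π(1.0250e-03 m)² = 3.301e-06 m²
R_2 = (1.68×10^-8)(29.9)/(3.301e-06) = 0.1522 Ω
Seg 3: A = π(d/2)² = π(1.2100e-03 m)² = 4.600e-06 m²
R_3 = (2.53×10^-8)(57.4)/(4.600e-06) = 0.3157 Ω
R_total = R_1 + R_2 + R_3 = 0.756 Ω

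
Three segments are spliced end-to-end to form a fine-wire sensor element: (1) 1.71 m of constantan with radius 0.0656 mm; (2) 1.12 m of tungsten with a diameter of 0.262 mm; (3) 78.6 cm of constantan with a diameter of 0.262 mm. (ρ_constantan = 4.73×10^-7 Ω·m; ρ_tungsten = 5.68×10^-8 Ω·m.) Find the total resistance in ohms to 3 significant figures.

Seg 1: A = πr² = π(6.5600e-05 m)² = 1.352e-08 m²
R_1 = (4.73×10^-7)(1.71)/(1.352e-08) = 59.83 Ω
Seg 2: A = π(d/2)² = π(1.3100e-04 m)² = 5.391e-08 m²
R_2 = (5.68×10^-8)(1.12)/(5.391e-08) = 1.18 Ω
Seg 3: A = π(d/2)² = π(1.3100e-04 m)² = 5.391e-08 m²
R_3 = (4.73×10^-7)(0.786)/(5.391e-08) = 6.896 Ω
R_total = R_1 + R_2 + R_3 = 67.9 Ω

67.9 Ω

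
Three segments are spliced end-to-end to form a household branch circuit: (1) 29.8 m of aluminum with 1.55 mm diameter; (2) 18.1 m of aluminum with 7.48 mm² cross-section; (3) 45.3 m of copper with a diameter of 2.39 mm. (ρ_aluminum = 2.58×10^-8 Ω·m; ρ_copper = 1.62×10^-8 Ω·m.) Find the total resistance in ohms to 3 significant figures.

Seg 1: A = π(d/2)² = π(7.7500e-04 m)² = 1.887e-06 m²
R_1 = (2.58×10^-8)(29.8)/(1.887e-06) = 0.4075 Ω
Seg 2: A = 7.48 mm² = 7.480e-06 m²
R_2 = (2.58×10^-8)(18.1)/(7.480e-06) = 0.06243 Ω
Seg 3: A = π(d/2)² = π(1.1950e-03 m)² = 4.486e-06 m²
R_3 = (1.62×10^-8)(45.3)/(4.486e-06) = 0.1636 Ω
R_total = R_1 + R_2 + R_3 = 0.633 Ω

0.633 Ω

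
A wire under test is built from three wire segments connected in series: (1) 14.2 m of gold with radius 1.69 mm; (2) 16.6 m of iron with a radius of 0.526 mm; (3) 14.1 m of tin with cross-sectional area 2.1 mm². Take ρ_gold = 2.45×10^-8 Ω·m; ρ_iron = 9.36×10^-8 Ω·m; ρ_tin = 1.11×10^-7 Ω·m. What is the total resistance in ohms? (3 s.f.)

Seg 1: A = πr² = π(1.6900e-03 m)² = 8.973e-06 m²
R_1 = (2.45×10^-8)(14.2)/(8.973e-06) = 0.03877 Ω
Seg 2: A = πr² = π(5.2600e-04 m)² = 8.692e-07 m²
R_2 = (9.36×10^-8)(16.6)/(8.692e-07) = 1.788 Ω
Seg 3: A = 2.1 mm² = 2.100e-06 m²
R_3 = (1.11×10^-7)(14.1)/(2.100e-06) = 0.7453 Ω
R_total = R_1 + R_2 + R_3 = 2.57 Ω

2.57 Ω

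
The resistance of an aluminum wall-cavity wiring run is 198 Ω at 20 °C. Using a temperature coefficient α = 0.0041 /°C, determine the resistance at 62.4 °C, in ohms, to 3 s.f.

ΔT = 62.4 − 20 = 42.4 °C
R = R₀(1 + αΔT) = 198 × (1 + 0.0041×42.4) = 198 × 1.174 = 232 Ω

232 Ω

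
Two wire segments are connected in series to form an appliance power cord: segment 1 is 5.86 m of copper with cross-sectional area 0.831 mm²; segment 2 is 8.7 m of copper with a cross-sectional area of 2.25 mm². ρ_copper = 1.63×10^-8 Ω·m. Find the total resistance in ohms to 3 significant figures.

0.178 Ω

Segment 1: A = 0.831 mm² = 8.310e-07 m²
R₁ = ρL/A = (1.63×10^-8)(5.86)/(8.310e-07) = 0.1149 Ω
Segment 2: A = 2.25 mm² = 2.250e-06 m²
R₂ = (1.63×10^-8)(8.7)/(2.250e-06) = 0.06303 Ω
R = R₁ + R₂ = 0.178 Ω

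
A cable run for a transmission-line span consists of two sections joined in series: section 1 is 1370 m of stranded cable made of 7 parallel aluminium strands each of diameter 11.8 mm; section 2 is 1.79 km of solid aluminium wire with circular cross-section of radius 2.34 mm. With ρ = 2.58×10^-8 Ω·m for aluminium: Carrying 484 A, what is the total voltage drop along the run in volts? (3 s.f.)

Section 1: A_strand = π(5.9000e-03)² = 1.094e-04 m²; R₁ = ρL/(N·A_s) = (2.58×10^-8)(1370)/(7×1.094e-04) = 0.04617 Ω
Section 2: A = πr² = π(2.3400e-03 m)² = 1.720e-05 m²
R₂ = (2.58×10^-8)(1790)/(1.720e-05) = 2.685 Ω
R = R₁ + R₂ = 2.731 Ω
V = IR = 484 × 2.731 = 1320 V

1320 V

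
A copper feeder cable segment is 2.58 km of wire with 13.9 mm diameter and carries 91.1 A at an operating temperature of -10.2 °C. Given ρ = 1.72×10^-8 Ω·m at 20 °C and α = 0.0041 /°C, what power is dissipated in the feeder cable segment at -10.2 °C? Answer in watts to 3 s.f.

2130 W

A = π(d/2)² = π(6.9500e-03 m)² = 1.517e-04 m²
R₍20₎ = ρL/A = (1.72×10^-8)(2580)/(1.517e-04) = 0.2924 Ω
R₍-10.2₎ = R₍20₎(1 + αΔT) = 0.2924 × (1 + 0.0041×-30.2) = 0.2562 Ω
P = I²R = (91.1)² × 0.2562 = 2130 W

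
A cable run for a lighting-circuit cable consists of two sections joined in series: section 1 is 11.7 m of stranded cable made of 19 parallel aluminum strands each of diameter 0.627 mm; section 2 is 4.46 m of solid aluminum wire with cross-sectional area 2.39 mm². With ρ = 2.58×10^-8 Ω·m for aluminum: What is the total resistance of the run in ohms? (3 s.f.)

0.0996 Ω

Section 1: A_strand = π(3.1350e-04)² = 3.088e-07 m²; R₁ = ρL/(N·A_s) = (2.58×10^-8)(11.7)/(19×3.088e-07) = 0.05145 Ω
Section 2: A = 2.39 mm² = 2.390e-06 m²
R₂ = (2.58×10^-8)(4.46)/(2.390e-06) = 0.04815 Ω
R = R₁ + R₂ = 0.0996 Ω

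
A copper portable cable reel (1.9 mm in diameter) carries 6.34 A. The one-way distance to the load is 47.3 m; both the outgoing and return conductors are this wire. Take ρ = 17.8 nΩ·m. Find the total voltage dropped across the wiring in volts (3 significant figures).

3.77 V

ρ = 17.8 nΩ·m = 1.78×10^-8 Ω·m
A = π(d/2)² = π(9.5000e-04 m)² = 2.835e-06 m²
Total conductor length (both ways) L = 2 × 47.3 = 94.6 m
R = ρL/A = (1.78×10^-8)(94.6)/(2.835e-06) = 0.5939 Ω
V = IR = 6.34 × 0.5939 = 3.77 V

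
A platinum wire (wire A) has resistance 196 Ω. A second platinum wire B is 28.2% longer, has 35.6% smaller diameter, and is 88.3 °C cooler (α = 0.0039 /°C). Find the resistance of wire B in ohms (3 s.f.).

R ∝ ρL/d² with ρ ∝ (1+αΔT), so R_B/R_A = (1 + 28.2/100) × (1 − 35.6/100)⁻² × (1 − 0.0039×88.3)
= 1.282 × 2.411 × 0.6556 = 2.027
R_B = 2.027 × 196 = 397 Ω

397 Ω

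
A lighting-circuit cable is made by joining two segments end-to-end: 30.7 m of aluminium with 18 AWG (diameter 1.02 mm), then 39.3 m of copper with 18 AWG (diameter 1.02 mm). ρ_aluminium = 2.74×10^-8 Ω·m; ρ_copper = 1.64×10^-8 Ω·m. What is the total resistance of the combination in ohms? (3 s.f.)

1.82 Ω

Segment 1: A = π(1.02/2 mm)² = π(5.1000e-04 m)² = 8.171e-07 m²
R₁ = ρL/A = (2.74×10^-8)(30.7)/(8.171e-07) = 1.029 Ω
R₂ = (1.64×10^-8)(39.3)/(8.171e-07) = 0.7888 Ω
R = R₁ + R₂ = 1.82 Ω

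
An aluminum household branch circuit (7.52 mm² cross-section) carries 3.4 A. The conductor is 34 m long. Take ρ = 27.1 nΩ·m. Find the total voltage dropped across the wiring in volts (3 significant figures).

0.417 V

ρ = 27.1 nΩ·m = 2.71×10^-8 Ω·m
A = 7.52 mm² = 7.520e-06 m²
R = ρL/A = (2.71×10^-8)(34)/(7.520e-06) = 0.1225 Ω
V = IR = 3.4 × 0.1225 = 0.417 V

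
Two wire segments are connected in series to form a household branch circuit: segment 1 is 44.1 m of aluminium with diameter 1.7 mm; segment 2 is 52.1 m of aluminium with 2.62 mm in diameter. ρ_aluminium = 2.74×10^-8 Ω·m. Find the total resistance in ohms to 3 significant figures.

Segment 1: A = π(d/2)² = π(8.5000e-04 m)² = 2.270e-06 m²
R₁ = ρL/A = (2.74×10^-8)(44.1)/(2.270e-06) = 0.5324 Ω
Segment 2: A = π(d/2)² = π(1.3100e-03 m)² = 5.391e-06 m²
R₂ = (2.74×10^-8)(52.1)/(5.391e-06) = 0.2648 Ω
R = R₁ + R₂ = 0.797 Ω

0.797 Ω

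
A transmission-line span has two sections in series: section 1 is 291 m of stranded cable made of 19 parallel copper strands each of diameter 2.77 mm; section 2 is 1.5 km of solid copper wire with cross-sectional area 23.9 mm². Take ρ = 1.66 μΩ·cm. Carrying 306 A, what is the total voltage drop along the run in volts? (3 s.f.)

332 V

ρ = 1.66 μΩ·cm = 1.66×10^-8 Ω·m
Section 1: A_strand = π(1.3850e-03)² = 6.026e-06 m²; R₁ = ρL/(N·A_s) = (1.66×10^-8)(291)/(19×6.026e-06) = 0.04219 Ω
Section 2: A = 23.9 mm² = 2.390e-05 m²
R₂ = (1.66×10^-8)(1500)/(2.390e-05) = 1.042 Ω
R = R₁ + R₂ = 1.084 Ω
V = IR = 306 × 1.084 = 332 V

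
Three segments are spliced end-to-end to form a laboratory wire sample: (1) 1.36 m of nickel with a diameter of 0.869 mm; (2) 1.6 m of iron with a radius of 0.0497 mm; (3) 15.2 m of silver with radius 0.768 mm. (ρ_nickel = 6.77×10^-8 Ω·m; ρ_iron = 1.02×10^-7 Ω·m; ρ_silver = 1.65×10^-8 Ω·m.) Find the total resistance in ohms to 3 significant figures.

Seg 1: A = π(d/2)² = π(4.3450e-04 m)² = 5.931e-07 m²
R_1 = (6.77×10^-8)(1.36)/(5.931e-07) = 0.1552 Ω
Seg 2: A = πr² = π(4.9700e-05 m)² = 7.760e-09 m²
R_2 = (1.02×10^-7)(1.6)/(7.760e-09) = 21.03 Ω
Seg 3: A = πr² = π(7.6800e-04 m)² = 1.853e-06 m²
R_3 = (1.65×10^-8)(15.2)/(1.853e-06) = 0.1353 Ω
R_total = R_1 + R_2 + R_3 = 21.3 Ω

21.3 Ω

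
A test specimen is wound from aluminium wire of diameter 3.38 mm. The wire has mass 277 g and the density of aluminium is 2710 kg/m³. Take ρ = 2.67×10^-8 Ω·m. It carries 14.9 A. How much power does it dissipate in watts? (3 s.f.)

A = π(d/2)² = π(1.6900e-03 m)² = 8.9727e-06 m²
L = m/(density·A) = 0.277/(2710×8.9727e-06) = 11.39 m
R = ρL/A = (2.67×10^-8)(11.39)/(8.9727e-06) = 0.0339 Ω
P = I²R = (14.9)² × 0.0339 = 7.53 W

7.53 W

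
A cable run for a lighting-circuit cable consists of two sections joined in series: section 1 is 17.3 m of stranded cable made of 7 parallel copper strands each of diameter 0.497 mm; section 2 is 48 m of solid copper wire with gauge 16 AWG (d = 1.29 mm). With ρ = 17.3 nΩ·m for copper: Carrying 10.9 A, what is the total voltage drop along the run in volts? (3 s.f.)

ρ = 17.3 nΩ·m = 1.73×10^-8 Ω·m
Section 1: A_strand = π(2.4850e-04)² = 1.940e-07 m²; R₁ = ρL/(N·A_s) = (1.73×10^-8)(17.3)/(7×1.940e-07) = 0.2204 Ω
Section 2: A = π(1.29/2 mm)² = π(6.4500e-04 m)² = 1.307e-06 m²
R₂ = (1.73×10^-8)(48)/(1.307e-06) = 0.6354 Ω
R = R₁ + R₂ = 0.8557 Ω
V = IR = 10.9 × 0.8557 = 9.33 V

9.33 V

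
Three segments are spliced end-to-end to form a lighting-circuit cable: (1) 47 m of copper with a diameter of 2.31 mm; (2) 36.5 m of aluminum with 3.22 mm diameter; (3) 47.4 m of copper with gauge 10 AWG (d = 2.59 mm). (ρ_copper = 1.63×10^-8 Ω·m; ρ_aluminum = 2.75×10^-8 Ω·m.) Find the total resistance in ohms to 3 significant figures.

0.453 Ω

Seg 1: A = π(d/2)² = π(1.1550e-03 m)² = 4.191e-06 m²
R_1 = (1.63×10^-8)(47)/(4.191e-06) = 0.1828 Ω
Seg 2: A = π(d/2)² = π(1.6100e-03 m)² = 8.143e-06 m²
R_2 = (2.75×10^-8)(36.5)/(8.143e-06) = 0.1233 Ω
Seg 3: A = π(2.59/2 mm)² = π(1.2950e-03 m)² = 5.269e-06 m²
R_3 = (1.63×10^-8)(47.4)/(5.269e-06) = 0.1466 Ω
R_total = R_1 + R_2 + R_3 = 0.453 Ω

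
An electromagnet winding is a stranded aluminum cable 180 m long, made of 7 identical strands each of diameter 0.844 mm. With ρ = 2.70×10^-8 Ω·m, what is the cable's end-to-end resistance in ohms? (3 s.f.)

A_strand = π(4.2200e-04 m)² = 5.595e-07 m²
R_strand = ρL/A = (2.70×10^-8)(180)/(5.595e-07) = 8.687 Ω
R_total = R_strand/N = 8.687/7 = 1.24 Ω

1.24 Ω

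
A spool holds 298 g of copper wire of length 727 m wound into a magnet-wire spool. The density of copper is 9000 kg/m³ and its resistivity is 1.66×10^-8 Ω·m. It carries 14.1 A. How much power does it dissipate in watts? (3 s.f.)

52700 W

A = m/(density·L) = 0.298/(9000×727) = 4.5545e-08 m²
R = ρL/A = (1.66×10^-8)(727)/(4.5545e-08) = 265 Ω
P = I²R = (14.1)² × 265 = 52700 W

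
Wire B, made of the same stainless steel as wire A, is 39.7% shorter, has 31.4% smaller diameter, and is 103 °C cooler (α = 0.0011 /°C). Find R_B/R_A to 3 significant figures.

1.14

R ∝ ρL/d² with ρ ∝ (1+αΔT), so R_B/R_A = (1 − 39.7/100) × (1 − 31.4/100)⁻² × (1 − 0.0011×103)
= 0.603 × 2.125 × 0.8867 = 1.14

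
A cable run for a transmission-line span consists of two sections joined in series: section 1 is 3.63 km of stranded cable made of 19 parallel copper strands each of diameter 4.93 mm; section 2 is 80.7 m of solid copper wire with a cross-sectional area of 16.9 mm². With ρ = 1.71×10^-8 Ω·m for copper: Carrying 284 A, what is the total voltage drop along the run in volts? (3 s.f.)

71.8 V

Section 1: A_strand = π(2.4650e-03)² = 1.909e-05 m²; R₁ = ρL/(N·A_s) = (1.71×10^-8)(3630)/(19×1.909e-05) = 0.1711 Ω
Section 2: A = 16.9 mm² = 1.690e-05 m²
R₂ = (1.71×10^-8)(80.7)/(1.690e-05) = 0.08166 Ω
R = R₁ + R₂ = 0.2528 Ω
V = IR = 284 × 0.2528 = 71.8 V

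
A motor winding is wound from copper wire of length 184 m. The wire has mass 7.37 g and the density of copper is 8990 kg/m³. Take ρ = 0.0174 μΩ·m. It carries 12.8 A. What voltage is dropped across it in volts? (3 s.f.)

ρ = 0.0174 μΩ·m = 1.74×10^-8 Ω·m
A = m/(density·L) = 0.00737/(8990×184) = 4.4554e-09 m²
R = ρL/A = (1.74×10^-8)(184)/(4.4554e-09) = 718.6 Ω
V = IR = 12.8 × 718.6 = 9200 V

9200 V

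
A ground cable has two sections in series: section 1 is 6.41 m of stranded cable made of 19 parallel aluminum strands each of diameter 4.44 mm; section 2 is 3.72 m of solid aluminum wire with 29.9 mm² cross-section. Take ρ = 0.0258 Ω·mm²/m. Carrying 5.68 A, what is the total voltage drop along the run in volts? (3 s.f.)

0.0214 V

ρ = 0.0258 Ω·mm²/m = 2.58×10^-8 Ω·m
Section 1: A_strand = π(2.2200e-03)² = 1.548e-05 m²; R₁ = ρL/(N·A_s) = (2.58×10^-8)(6.41)/(19×1.548e-05) = 5.622×10^-4 Ω
Section 2: A = 29.9 mm² = 2.990e-05 m²
R₂ = (2.58×10^-8)(3.72)/(2.990e-05) = 0.00321 Ω
R = R₁ + R₂ = 0.003772 Ω
V = IR = 5.68 × 0.003772 = 0.0214 V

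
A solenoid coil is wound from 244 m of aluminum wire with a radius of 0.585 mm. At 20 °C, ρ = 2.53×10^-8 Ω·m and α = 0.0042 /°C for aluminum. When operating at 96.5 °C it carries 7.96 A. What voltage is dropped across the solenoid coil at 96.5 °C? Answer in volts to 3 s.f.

60.4 V

A = πr² = π(5.8500e-04 m)² = 1.075e-06 m²
R₍20₎ = ρL/A = (2.53×10^-8)(244)/(1.075e-06) = 5.742 Ω
R₍96.5₎ = R₍20₎(1 + αΔT) = 5.742 × (1 + 0.0042×76.5) = 7.587 Ω
V = IR = 7.96 × 7.587 = 60.4 V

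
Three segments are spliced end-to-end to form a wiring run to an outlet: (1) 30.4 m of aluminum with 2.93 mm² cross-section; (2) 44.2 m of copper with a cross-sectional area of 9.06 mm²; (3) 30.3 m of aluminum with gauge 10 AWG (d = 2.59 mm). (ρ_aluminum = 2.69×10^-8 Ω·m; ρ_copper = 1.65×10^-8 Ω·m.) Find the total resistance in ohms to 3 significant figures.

0.514 Ω

Seg 1: A = 2.93 mm² = 2.930e-06 m²
R_1 = (2.69×10^-8)(30.4)/(2.930e-06) = 0.2791 Ω
Seg 2: A = 9.06 mm² = 9.060e-06 m²
R_2 = (1.65×10^-8)(44.2)/(9.060e-06) = 0.0805 Ω
Seg 3: A = π(2.59/2 mm)² = π(1.2950e-03 m)² = 5.269e-06 m²
R_3 = (2.69×10^-8)(30.3)/(5.269e-06) = 0.1547 Ω
R_total = R_1 + R_2 + R_3 = 0.514 Ω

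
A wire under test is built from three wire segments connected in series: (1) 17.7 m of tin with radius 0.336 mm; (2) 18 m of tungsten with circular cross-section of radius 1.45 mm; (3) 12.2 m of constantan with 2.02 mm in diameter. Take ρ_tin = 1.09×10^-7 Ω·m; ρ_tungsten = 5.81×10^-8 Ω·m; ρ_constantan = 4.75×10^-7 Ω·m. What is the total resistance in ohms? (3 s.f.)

7.41 Ω

Seg 1: A = πr² = π(3.3600e-04 m)² = 3.547e-07 m²
R_1 = (1.09×10^-7)(17.7)/(3.547e-07) = 5.44 Ω
Seg 2: A = πr² = π(1.4500e-03 m)² = 6.605e-06 m²
R_2 = (5.81×10^-8)(18)/(6.605e-06) = 0.1583 Ω
Seg 3: A = π(d/2)² = π(1.0100e-03 m)² = 3.205e-06 m²
R_3 = (4.75×10^-7)(12.2)/(3.205e-06) = 1.808 Ω
R_total = R_1 + R_2 + R_3 = 7.41 Ω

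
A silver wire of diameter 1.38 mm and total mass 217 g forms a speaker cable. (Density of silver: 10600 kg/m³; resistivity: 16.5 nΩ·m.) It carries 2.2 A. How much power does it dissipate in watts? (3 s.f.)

0.731 W

ρ = 16.5 nΩ·m = 1.65×10^-8 Ω·m
A = π(d/2)² = π(6.9000e-04 m)² = 1.4957e-06 m²
L = m/(density·A) = 0.217/(10600×1.4957e-06) = 13.69 m
R = ρL/A = (1.65×10^-8)(13.69)/(1.4957e-06) = 0.151 Ω
P = I²R = (2.2)² × 0.151 = 0.731 W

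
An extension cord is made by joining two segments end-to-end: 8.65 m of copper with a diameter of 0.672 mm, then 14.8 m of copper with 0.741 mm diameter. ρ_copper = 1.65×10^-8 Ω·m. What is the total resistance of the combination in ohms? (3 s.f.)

Segment 1: A = π(d/2)² = π(3.3600e-04 m)² = 3.547e-07 m²
R₁ = ρL/A = (1.65×10^-8)(8.65)/(3.547e-07) = 0.4024 Ω
Segment 2: A = π(d/2)² = π(3.7050e-04 m)² = 4.312e-07 m²
R₂ = (1.65×10^-8)(14.8)/(4.312e-07) = 0.5663 Ω
R = R₁ + R₂ = 0.969 Ω

0.969 Ω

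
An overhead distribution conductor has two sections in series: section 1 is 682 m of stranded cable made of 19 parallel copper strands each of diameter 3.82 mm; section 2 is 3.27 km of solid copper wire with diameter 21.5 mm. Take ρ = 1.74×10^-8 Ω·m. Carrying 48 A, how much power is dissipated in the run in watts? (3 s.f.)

487 W

Section 1: A_strand = π(1.9100e-03)² = 1.146e-05 m²; R₁ = ρL/(N·A_s) = (1.74×10^-8)(682)/(19×1.146e-05) = 0.0545 Ω
Section 2: A = π(d/2)² = π(1.0750e-02 m)² = 3.631e-04 m²
R₂ = (1.74×10^-8)(3270)/(3.631e-04) = 0.1567 Ω
R = R₁ + R₂ = 0.2112 Ω
P = I²R = (48)² × 0.2112 = 487 W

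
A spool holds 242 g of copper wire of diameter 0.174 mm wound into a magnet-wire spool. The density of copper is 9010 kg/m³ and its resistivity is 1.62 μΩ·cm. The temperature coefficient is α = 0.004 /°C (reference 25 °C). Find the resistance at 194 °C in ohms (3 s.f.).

1290 Ω

ρ = 1.62 μΩ·cm = 1.62×10^-8 Ω·m
A = π(d/2)² = π(8.7000e-05 m)² = 2.3779e-08 m²
L = m/(density·A) = 0.242/(9010×2.3779e-08) = 1130 m
R = ρL/A = (1.62×10^-8)(1130)/(2.3779e-08) = 769.5 Ω
R(194 °C) = 769.5 × (1 + 0.004×169) = 1290 Ω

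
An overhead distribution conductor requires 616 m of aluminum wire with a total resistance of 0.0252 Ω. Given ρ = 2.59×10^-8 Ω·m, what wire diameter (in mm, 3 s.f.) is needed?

28.4 mm

A = ρL/R = (2.59×10^-8)(616)/(0.0252) = 6.331e-04 m²
d = 2√(A/π) = 2.839e-02 m = 28.4 mm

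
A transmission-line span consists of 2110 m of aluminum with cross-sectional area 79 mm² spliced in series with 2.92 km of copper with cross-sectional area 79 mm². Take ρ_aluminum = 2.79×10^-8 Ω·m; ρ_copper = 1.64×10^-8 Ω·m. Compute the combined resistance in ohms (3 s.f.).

1.35 Ω

Segment 1: A = 79 mm² = 7.900e-05 m²
R₁ = ρL/A = (2.79×10^-8)(2110)/(7.900e-05) = 0.7452 Ω
R₂ = (1.64×10^-8)(2920)/(7.900e-05) = 0.6062 Ω
R = R₁ + R₂ = 1.35 Ω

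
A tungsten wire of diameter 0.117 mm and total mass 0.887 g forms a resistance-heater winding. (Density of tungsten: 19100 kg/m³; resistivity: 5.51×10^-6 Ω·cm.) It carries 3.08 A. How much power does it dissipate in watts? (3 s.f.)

ρ = 5.51×10^-6 Ω·cm = 5.51×10^-8 Ω·m
A = π(d/2)² = π(5.8500e-05 m)² = 1.0751e-08 m²
L = m/(density·A) = 8.870×10^-4/(19100×1.0751e-08) = 4.319 m
R = ρL/A = (5.51×10^-8)(4.319)/(1.0751e-08) = 22.14 Ω
P = I²R = (3.08)² × 22.14 = 210 W

210 W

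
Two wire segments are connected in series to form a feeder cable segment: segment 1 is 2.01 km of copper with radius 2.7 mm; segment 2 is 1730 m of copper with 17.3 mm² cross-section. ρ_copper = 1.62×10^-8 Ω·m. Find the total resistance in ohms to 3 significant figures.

Segment 1: A = πr² = π(2.7000e-03 m)² = 2.290e-05 m²
R₁ = ρL/A = (1.62×10^-8)(2010)/(2.290e-05) = 1.422 Ω
Segment 2: A = 17.3 mm² = 1.730e-05 m²
R₂ = (1.62×10^-8)(1730)/(1.730e-05) = 1.62 Ω
R = R₁ + R₂ = 3.04 Ω

3.04 Ω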